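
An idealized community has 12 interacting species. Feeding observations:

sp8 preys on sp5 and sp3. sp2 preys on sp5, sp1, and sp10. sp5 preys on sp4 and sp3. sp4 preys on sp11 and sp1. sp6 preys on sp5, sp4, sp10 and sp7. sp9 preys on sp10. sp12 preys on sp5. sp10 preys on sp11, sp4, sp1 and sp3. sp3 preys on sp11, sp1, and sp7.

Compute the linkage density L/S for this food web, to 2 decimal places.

There are L = 22 links among S = 12 species.
L/S = 22/12 = 1.8333 ≈ 1.83.

L/S = 1.83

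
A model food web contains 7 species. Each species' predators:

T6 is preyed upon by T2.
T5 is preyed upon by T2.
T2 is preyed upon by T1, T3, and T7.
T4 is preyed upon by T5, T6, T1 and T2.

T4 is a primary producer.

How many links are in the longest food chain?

One longest chain: T4 → T6 → T2 → T3.
It has 4 species and 3 links.

3 links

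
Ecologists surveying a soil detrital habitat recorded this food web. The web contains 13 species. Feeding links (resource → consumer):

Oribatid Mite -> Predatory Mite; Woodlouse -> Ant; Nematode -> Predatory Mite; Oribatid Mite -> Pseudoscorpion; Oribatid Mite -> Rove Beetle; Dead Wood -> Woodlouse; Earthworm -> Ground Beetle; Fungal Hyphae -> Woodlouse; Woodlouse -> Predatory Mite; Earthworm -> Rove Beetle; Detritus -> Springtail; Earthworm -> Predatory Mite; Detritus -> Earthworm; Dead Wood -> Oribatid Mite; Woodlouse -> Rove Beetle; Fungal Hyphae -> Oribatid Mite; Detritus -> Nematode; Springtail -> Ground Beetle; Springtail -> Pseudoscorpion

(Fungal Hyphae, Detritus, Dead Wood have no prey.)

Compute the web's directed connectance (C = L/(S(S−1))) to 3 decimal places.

The web has S = 13 species and L = 19 feeding links.
C = L / (S(S−1)) = 19 / 156 = 0.1218 ≈ 0.122.

C = 0.122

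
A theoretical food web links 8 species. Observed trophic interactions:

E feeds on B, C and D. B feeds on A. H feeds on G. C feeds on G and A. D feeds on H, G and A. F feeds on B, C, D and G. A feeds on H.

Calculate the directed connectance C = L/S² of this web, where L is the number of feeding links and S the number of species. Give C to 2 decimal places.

C = 0.23

The web has S = 8 species and L = 15 feeding links.
C = L / S² = 15 / 64 = 0.2344 ≈ 0.23.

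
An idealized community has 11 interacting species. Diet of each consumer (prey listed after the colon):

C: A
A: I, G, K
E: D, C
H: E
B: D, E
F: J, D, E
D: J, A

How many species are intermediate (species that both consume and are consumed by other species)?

Intermediate species (has both prey and predators): A, D, C, E.
Count: 4.

4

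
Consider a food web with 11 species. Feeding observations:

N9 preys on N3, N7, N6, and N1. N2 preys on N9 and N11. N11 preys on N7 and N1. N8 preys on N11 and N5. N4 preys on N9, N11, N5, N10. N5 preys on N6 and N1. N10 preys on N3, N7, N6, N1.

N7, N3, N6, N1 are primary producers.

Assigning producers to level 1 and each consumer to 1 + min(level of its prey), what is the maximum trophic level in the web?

3

Producers (level 1): N7, N3, N6, N1.
Following each consumer down to its lowest-level prey: N6 → N5 → N8 (levels 1 through 3).
All prey of N8 (N5 2, N11 2) are at level 2 or above, so N8 is at level 1 + 2 = 3.
Every consumer has at least one prey at level 2 or below, so none exceeds level 3.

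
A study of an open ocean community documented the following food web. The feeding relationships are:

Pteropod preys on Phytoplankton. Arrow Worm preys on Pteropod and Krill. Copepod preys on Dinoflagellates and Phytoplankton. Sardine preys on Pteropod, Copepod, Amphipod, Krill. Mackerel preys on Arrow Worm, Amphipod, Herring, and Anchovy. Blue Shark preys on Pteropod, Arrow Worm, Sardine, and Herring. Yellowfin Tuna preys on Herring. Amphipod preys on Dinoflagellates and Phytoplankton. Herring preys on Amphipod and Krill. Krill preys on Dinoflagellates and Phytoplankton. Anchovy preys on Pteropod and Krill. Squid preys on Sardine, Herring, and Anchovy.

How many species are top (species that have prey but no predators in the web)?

Top species (has prey, but nothing eats it): Squid, Blue Shark, Yellowfin Tuna, Mackerel.
Count: 4.

4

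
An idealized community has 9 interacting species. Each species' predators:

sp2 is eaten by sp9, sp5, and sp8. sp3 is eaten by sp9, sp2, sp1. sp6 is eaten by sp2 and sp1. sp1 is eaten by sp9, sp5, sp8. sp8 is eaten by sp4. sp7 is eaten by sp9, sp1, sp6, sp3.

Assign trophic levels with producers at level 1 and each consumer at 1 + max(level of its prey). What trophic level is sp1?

sp7 is a producer → level 1.
sp6 eats sp7 → level 2.
sp1 eats sp6 (level 2); other prey at levels: sp7 1, sp3 2 → level 3.

Trophic level 3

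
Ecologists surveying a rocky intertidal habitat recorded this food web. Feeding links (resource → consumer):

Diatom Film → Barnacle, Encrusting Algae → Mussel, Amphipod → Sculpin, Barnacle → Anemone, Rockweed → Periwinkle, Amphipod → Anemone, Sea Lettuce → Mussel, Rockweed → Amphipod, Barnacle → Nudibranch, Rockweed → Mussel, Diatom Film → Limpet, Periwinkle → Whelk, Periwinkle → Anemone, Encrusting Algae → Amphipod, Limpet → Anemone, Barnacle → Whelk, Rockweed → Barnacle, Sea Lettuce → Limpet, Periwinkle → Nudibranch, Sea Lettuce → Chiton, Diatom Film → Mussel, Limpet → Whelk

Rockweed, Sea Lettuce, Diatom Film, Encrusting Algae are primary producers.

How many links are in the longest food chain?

One longest chain: Sea Lettuce → Limpet → Whelk.
It has 3 species and 2 links.

2 links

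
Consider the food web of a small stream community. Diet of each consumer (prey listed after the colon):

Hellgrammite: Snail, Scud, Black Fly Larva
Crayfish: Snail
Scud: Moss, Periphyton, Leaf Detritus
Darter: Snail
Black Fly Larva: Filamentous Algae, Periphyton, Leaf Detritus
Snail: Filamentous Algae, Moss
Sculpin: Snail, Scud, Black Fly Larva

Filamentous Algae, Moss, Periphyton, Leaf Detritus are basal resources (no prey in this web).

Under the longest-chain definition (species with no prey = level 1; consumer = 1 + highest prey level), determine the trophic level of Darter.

Trophic level 3

Filamentous Algae has no prey (basal) → level 1.
Snail eats Filamentous Algae (level 1); other prey at levels: Moss 1 → level 2.
Darter eats Snail → level 3.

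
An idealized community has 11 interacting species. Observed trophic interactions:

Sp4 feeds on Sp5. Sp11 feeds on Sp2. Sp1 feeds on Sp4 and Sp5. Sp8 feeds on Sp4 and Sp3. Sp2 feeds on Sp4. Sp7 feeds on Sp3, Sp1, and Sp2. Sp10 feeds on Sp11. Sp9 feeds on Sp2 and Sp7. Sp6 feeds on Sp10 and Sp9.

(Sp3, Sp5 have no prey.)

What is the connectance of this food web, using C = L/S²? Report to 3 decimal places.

C = 0.124

The web has S = 11 species and L = 15 feeding links.
C = L / S² = 15 / 121 = 0.1240 ≈ 0.124.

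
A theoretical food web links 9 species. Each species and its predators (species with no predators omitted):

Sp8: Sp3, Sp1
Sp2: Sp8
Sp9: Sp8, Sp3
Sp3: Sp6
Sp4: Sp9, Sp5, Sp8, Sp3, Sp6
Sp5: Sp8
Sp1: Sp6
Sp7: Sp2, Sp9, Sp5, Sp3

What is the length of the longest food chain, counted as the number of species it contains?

One longest chain: Sp7 → Sp2 → Sp8 → Sp3 → Sp6.
It has 5 species and 4 links.

5 species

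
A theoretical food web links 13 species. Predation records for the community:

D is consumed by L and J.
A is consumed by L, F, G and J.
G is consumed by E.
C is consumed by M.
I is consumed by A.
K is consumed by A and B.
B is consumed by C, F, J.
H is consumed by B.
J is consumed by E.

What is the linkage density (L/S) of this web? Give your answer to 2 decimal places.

L/S = 1.23

There are L = 16 links among S = 13 species.
L/S = 16/13 = 1.2308 ≈ 1.23.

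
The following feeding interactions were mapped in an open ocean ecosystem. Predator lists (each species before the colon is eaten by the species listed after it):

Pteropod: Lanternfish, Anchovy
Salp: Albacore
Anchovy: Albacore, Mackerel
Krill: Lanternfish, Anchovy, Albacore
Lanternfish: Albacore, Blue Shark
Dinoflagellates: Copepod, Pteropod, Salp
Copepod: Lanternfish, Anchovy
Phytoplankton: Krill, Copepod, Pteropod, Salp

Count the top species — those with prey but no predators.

Top species (has prey, but nothing eats it): Albacore, Blue Shark, Mackerel.
Count: 3.

3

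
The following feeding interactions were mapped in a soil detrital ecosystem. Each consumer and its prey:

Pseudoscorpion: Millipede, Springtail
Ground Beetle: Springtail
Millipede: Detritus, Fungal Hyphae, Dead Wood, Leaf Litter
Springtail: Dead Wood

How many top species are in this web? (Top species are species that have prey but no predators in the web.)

2

Top species (has prey, but nothing eats it): Ground Beetle, Pseudoscorpion.
Count: 2.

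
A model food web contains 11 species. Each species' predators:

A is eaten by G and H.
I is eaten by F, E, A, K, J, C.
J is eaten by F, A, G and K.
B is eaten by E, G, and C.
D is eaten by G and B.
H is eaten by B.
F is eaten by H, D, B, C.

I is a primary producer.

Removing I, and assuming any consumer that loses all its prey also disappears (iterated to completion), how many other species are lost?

10

Remove I.
Round 1: J (all prey gone) → extinct.
Round 2: A (all prey gone), K (all prey gone), F (all prey gone) → extinct.
Round 3: D (all prey gone), H (all prey gone) → extinct.
Round 4: B (all prey gone) → extinct.
Round 5: E (all prey gone), C (all prey gone), G (all prey gone) → extinct.
No further losses. Total secondary extinctions: 10.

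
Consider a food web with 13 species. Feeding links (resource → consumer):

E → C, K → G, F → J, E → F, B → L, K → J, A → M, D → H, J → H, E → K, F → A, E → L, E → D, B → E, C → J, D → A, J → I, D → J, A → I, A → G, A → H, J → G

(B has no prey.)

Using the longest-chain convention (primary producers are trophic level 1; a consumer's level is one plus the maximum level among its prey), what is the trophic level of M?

Trophic level 5

B is a producer → level 1.
E eats B → level 2.
D eats E → level 3.
A eats D (level 3); other prey at levels: F 3 → level 4.
M eats A → level 5.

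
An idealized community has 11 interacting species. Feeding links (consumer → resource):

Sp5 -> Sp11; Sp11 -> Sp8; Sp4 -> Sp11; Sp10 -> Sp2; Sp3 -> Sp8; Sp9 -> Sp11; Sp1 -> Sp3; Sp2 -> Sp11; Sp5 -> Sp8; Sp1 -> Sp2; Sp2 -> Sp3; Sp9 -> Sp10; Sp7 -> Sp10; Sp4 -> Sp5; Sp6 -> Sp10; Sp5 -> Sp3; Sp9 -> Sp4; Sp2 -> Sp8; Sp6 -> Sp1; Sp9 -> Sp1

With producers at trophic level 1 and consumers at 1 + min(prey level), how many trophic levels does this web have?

4

Producers (level 1): Sp8.
Following each consumer down to its lowest-level prey: Sp8 → Sp2 → Sp10 → Sp7 (levels 1 through 4).
All prey of Sp7 (Sp10 3) are at level 3 or above, so Sp7 is at level 1 + 3 = 4.
Every consumer has at least one prey at level 3 or below, so none exceeds level 4.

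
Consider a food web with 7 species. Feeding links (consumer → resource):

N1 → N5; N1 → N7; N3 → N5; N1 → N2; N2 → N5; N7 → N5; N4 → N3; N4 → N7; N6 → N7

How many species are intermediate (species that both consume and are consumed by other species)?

3

Intermediate species (has both prey and predators): N2, N3, N7.
Count: 3.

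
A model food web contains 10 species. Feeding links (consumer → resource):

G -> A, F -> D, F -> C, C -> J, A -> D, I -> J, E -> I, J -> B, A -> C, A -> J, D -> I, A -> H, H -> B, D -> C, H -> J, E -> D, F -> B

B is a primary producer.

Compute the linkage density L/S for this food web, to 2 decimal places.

L/S = 1.70

There are L = 17 links among S = 10 species.
L/S = 17/10 = 1.7000 ≈ 1.70.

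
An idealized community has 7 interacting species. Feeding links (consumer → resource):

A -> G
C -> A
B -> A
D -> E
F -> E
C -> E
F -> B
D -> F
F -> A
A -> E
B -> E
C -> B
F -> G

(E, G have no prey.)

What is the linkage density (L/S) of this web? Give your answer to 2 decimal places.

There are L = 13 links among S = 7 species.
L/S = 13/7 = 1.8571 ≈ 1.86.

L/S = 1.86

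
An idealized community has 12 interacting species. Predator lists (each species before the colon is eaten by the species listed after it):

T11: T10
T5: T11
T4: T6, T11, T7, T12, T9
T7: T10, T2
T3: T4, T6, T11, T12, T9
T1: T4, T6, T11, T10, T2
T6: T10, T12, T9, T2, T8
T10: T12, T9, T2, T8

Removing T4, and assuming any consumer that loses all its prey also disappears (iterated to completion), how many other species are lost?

1

Remove T4.
Round 1: T7 (all prey gone) → extinct.
No further losses. Total secondary extinctions: 1.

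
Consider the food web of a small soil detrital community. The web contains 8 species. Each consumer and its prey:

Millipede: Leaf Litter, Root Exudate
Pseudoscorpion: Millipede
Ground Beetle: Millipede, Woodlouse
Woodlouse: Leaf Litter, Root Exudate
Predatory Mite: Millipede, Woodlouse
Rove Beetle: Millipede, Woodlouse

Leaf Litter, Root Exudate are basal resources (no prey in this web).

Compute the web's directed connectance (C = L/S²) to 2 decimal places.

C = 0.17

The web has S = 8 species and L = 11 feeding links.
C = L / S² = 11 / 64 = 0.1719 ≈ 0.17.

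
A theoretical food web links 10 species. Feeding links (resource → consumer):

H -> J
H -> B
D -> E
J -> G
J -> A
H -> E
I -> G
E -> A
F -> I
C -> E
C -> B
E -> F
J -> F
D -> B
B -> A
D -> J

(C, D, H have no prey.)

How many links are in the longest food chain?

4 links

One longest chain: C → E → F → I → G.
It has 5 species and 4 links.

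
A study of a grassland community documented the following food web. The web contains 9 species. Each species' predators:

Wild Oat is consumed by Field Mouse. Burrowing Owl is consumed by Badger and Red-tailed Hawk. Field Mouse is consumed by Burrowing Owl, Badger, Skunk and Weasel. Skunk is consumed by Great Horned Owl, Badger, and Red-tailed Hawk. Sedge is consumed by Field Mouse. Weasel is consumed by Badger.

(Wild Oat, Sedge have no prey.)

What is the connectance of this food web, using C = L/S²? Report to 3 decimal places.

The web has S = 9 species and L = 12 feeding links.
C = L / S² = 12 / 81 = 0.1481 ≈ 0.148.

C = 0.148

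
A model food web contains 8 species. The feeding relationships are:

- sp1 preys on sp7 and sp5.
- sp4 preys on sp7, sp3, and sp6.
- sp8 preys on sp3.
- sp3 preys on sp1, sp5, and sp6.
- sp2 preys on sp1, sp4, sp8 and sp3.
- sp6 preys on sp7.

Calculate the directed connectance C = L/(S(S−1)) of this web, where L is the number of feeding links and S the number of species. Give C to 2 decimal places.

C = 0.25

The web has S = 8 species and L = 14 feeding links.
C = L / (S(S−1)) = 14 / 56 = 0.2500 ≈ 0.25.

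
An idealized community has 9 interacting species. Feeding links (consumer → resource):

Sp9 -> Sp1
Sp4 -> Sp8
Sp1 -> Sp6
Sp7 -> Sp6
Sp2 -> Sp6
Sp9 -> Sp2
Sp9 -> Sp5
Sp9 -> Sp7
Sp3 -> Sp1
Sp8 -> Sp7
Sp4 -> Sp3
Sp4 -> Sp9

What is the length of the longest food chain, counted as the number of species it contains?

One longest chain: Sp6 → Sp7 → Sp8 → Sp4.
It has 4 species and 3 links.

4 species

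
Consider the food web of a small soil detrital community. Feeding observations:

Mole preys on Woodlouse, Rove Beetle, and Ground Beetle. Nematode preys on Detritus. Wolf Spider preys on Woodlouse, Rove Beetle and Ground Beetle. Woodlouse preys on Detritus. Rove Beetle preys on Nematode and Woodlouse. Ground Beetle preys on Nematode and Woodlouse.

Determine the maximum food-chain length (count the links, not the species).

3 links

One longest chain: Detritus → Nematode → Ground Beetle → Mole.
It has 4 species and 3 links.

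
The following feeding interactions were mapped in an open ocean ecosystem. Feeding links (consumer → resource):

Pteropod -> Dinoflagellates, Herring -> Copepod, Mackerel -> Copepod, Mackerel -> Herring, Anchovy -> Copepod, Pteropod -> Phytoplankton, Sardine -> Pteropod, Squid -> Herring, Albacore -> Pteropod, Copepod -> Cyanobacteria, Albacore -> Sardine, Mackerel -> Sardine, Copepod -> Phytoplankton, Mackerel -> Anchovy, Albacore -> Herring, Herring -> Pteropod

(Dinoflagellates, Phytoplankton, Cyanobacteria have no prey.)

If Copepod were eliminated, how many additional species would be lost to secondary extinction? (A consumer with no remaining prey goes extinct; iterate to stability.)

Remove Copepod.
Round 1: Anchovy (all prey gone) → extinct.
No further losses. Total secondary extinctions: 1.

1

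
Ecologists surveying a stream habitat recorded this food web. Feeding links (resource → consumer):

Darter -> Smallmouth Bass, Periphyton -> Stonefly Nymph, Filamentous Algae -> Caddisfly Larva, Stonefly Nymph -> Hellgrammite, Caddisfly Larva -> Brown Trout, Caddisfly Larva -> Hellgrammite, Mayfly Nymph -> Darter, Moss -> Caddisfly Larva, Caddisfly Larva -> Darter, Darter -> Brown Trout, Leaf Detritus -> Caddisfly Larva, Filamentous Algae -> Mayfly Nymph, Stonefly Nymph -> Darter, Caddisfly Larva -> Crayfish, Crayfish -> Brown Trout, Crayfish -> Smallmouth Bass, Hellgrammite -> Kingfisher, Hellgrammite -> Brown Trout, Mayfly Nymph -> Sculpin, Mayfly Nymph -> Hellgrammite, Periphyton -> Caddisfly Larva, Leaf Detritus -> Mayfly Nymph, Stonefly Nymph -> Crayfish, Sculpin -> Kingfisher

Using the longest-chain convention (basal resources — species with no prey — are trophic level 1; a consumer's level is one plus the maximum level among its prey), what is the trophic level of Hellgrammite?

Trophic level 3

Filamentous Algae has no prey (basal) → level 1.
Mayfly Nymph eats Filamentous Algae (level 1); other prey at levels: Leaf Detritus 1 → level 2.
Hellgrammite eats Mayfly Nymph (level 2); other prey at levels: Stonefly Nymph 2, Caddisfly Larva 2 → level 3.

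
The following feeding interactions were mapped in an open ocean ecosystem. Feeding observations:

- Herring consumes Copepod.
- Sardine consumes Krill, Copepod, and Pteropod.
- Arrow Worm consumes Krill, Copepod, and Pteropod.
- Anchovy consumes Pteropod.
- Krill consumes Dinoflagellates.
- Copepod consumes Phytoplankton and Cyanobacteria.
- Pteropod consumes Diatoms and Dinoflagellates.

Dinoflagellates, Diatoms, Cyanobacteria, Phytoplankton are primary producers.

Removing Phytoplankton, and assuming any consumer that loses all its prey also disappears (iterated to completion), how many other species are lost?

Remove Phytoplankton.
Every predator of it retains at least one other prey: Copepod still has Cyanobacteria.
No consumer loses all prey, so no secondary extinctions occur.

0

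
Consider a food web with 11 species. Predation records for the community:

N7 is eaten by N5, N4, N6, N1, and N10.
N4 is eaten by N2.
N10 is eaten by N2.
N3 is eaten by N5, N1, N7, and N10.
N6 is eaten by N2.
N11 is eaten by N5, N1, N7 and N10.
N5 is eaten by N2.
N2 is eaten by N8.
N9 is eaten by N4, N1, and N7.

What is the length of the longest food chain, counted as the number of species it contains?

5 species

One longest chain: N3 → N7 → N5 → N2 → N8.
It has 5 species and 4 links.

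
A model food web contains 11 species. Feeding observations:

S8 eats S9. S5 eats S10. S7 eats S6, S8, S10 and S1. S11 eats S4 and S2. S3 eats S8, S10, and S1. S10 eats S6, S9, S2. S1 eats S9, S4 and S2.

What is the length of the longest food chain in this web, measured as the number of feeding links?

2 links

One longest chain: S9 → S1 → S3.
It has 3 species and 2 links.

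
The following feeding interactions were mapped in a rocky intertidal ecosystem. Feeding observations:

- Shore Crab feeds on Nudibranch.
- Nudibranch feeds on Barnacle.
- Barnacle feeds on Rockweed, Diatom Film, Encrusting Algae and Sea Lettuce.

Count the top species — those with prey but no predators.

1

Top species (has prey, but nothing eats it): Shore Crab.
Count: 1.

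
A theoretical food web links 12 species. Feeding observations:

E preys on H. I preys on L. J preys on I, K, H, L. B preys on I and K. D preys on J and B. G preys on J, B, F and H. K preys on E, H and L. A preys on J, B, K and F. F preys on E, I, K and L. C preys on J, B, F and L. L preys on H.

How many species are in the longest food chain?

One longest chain: H → E → K → F → G.
It has 5 species and 4 links.

5 species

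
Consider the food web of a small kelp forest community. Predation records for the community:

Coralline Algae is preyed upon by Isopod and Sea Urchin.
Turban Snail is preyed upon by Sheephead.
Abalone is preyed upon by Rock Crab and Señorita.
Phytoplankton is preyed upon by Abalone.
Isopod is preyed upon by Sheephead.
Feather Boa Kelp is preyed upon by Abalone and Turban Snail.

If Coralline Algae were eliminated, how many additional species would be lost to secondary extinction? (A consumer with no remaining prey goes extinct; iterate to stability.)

Remove Coralline Algae.
Round 1: Isopod (all prey gone), Sea Urchin (all prey gone) → extinct.
No further losses. Total secondary extinctions: 2.

2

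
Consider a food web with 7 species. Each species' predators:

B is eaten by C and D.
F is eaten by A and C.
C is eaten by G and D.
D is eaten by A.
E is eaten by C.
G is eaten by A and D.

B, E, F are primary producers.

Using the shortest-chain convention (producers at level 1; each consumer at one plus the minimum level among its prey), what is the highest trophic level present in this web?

3

Producers (level 1): B, E, F.
Following each consumer down to its lowest-level prey: B → C → G (levels 1 through 3).
All prey of G (C 2) are at level 2 or above, so G is at level 1 + 2 = 3.
Every consumer has at least one prey at level 2 or below, so none exceeds level 3.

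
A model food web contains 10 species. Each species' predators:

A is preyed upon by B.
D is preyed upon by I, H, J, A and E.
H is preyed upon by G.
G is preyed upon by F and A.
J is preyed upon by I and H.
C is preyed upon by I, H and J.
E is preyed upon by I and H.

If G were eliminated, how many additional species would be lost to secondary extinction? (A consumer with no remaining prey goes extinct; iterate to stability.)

Remove G.
Round 1: F (all prey gone) → extinct.
No further losses. Total secondary extinctions: 1.

1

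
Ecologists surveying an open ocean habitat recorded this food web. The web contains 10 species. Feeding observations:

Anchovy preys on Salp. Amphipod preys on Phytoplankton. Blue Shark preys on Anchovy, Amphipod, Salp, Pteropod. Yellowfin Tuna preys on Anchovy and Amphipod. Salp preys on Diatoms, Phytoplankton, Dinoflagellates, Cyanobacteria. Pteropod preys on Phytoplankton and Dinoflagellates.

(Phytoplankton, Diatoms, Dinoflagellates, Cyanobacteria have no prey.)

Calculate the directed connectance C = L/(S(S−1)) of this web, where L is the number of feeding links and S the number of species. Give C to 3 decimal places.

The web has S = 10 species and L = 14 feeding links.
C = L / (S(S−1)) = 14 / 90 = 0.1556 ≈ 0.156.

C = 0.156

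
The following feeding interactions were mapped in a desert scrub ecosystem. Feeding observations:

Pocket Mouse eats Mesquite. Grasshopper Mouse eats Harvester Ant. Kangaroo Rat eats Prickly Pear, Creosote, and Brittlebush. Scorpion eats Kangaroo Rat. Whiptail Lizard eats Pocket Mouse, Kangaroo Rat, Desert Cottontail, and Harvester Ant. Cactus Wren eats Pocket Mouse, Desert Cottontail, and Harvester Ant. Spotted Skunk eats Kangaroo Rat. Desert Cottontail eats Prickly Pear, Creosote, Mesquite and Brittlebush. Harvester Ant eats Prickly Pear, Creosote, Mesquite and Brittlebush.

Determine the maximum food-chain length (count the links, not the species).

One longest chain: Prickly Pear → Harvester Ant → Whiptail Lizard.
It has 3 species and 2 links.

2 links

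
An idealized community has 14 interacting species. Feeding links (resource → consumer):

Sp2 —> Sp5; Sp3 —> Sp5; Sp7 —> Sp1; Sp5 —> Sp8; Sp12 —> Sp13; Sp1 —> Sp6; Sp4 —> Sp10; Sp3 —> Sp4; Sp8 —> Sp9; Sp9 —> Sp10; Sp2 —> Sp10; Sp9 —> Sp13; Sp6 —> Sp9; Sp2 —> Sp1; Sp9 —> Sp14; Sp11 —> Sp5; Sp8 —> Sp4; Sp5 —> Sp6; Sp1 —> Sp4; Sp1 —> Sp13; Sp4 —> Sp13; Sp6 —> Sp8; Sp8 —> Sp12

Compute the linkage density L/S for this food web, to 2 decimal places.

There are L = 23 links among S = 14 species.
L/S = 23/14 = 1.6429 ≈ 1.64.

L/S = 1.64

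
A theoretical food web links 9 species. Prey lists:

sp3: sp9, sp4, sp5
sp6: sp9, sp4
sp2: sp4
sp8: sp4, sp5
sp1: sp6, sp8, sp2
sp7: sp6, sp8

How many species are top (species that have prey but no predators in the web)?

3

Top species (has prey, but nothing eats it): sp3, sp7, sp1.
Count: 3.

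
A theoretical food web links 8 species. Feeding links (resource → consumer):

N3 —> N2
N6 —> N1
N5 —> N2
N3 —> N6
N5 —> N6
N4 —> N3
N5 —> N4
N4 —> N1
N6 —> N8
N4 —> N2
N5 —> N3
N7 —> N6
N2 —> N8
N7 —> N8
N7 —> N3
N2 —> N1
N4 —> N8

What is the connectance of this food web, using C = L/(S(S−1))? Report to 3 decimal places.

The web has S = 8 species and L = 17 feeding links.
C = L / (S(S−1)) = 17 / 56 = 0.3036 ≈ 0.304.

C = 0.304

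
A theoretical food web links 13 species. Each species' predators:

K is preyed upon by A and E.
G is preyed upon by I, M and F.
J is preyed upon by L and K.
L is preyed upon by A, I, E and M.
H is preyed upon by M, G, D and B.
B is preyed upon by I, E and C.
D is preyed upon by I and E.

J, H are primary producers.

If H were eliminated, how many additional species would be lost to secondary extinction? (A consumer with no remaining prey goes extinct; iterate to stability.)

5

Remove H.
Round 1: D (all prey gone), G (all prey gone), B (all prey gone) → extinct.
Round 2: F (all prey gone), C (all prey gone) → extinct.
No further losses. Total secondary extinctions: 5.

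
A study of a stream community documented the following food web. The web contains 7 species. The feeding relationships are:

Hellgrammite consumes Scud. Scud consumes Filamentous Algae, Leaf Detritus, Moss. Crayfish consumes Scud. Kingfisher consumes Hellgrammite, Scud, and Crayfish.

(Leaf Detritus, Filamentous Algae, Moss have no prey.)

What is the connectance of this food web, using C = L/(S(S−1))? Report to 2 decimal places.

The web has S = 7 species and L = 8 feeding links.
C = L / (S(S−1)) = 8 / 42 = 0.1905 ≈ 0.19.

C = 0.19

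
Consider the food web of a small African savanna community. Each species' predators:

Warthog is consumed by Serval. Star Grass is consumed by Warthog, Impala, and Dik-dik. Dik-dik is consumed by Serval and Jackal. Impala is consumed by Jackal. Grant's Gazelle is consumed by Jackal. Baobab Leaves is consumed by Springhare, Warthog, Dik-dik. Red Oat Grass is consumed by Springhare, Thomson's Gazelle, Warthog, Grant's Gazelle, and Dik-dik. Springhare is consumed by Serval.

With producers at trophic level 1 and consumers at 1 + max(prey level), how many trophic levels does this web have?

Producers (level 1): Red Oat Grass, Baobab Leaves, Star Grass.
Red Oat Grass → Dik-dik → Serval gives Serval level 3.
No species has a prey at level 3, so no species reaches level 4.

3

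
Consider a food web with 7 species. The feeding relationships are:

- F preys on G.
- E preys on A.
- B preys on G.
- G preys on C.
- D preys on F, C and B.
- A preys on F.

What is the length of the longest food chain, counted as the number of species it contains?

One longest chain: C → G → F → A → E.
It has 5 species and 4 links.

5 species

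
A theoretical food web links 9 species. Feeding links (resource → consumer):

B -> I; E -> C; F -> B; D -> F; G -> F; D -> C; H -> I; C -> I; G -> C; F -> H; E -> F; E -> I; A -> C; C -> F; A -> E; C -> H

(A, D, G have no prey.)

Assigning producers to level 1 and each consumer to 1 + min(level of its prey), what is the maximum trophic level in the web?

3

Producers (level 1): A, D, G.
Following each consumer down to its lowest-level prey: A → C → H (levels 1 through 3).
All prey of H (C 2, F 2) are at level 2 or above, so H is at level 1 + 2 = 3.
Every consumer has at least one prey at level 2 or below, so none exceeds level 3.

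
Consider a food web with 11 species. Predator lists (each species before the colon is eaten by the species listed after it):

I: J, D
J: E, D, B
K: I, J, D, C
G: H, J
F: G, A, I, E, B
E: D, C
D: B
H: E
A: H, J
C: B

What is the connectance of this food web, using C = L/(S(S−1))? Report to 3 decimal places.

The web has S = 11 species and L = 23 feeding links.
C = L / (S(S−1)) = 23 / 110 = 0.2091 ≈ 0.209.

C = 0.209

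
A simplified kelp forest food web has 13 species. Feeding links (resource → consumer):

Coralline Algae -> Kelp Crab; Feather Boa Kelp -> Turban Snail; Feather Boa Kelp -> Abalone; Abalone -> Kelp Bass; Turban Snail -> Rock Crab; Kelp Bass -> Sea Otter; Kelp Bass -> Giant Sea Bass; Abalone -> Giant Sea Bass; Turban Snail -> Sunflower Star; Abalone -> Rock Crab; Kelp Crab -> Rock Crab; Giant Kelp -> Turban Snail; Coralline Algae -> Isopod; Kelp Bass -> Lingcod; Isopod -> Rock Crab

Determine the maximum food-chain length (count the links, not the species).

One longest chain: Feather Boa Kelp → Abalone → Kelp Bass → Giant Sea Bass.
It has 4 species and 3 links.

3 links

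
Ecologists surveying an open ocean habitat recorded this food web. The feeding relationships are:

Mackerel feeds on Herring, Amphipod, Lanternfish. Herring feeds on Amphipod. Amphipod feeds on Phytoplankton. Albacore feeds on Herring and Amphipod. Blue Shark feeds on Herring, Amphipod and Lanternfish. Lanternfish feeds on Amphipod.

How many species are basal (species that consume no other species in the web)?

1

Basal species (no prey listed): Phytoplankton.
Count: 1.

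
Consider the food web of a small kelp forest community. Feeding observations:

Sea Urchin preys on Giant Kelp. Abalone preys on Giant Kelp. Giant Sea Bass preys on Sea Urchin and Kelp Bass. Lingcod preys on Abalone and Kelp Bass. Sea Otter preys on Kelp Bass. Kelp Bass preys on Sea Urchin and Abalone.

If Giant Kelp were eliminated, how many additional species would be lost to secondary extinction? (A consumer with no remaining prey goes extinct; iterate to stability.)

Remove Giant Kelp.
Round 1: Sea Urchin (all prey gone), Abalone (all prey gone) → extinct.
Round 2: Kelp Bass (all prey gone) → extinct.
Round 3: Sea Otter (all prey gone), Lingcod (all prey gone), Giant Sea Bass (all prey gone) → extinct.
No further losses. Total secondary extinctions: 6.

6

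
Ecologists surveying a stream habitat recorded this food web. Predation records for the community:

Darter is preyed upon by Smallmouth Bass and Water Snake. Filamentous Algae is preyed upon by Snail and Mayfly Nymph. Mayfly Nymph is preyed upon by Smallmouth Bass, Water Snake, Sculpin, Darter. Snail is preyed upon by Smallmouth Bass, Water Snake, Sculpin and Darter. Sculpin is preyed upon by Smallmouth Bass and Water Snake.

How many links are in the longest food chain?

One longest chain: Filamentous Algae → Mayfly Nymph → Sculpin → Smallmouth Bass.
It has 4 species and 3 links.

3 links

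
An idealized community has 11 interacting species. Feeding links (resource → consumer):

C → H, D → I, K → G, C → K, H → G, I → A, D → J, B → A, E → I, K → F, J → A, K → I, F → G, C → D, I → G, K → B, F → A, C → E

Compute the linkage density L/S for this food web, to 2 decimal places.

L/S = 1.64

There are L = 18 links among S = 11 species.
L/S = 18/11 = 1.6364 ≈ 1.64.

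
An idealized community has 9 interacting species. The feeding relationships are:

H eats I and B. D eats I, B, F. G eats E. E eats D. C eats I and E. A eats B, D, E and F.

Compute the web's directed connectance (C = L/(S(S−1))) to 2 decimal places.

The web has S = 9 species and L = 13 feeding links.
C = L / (S(S−1)) = 13 / 72 = 0.1806 ≈ 0.18.

C = 0.18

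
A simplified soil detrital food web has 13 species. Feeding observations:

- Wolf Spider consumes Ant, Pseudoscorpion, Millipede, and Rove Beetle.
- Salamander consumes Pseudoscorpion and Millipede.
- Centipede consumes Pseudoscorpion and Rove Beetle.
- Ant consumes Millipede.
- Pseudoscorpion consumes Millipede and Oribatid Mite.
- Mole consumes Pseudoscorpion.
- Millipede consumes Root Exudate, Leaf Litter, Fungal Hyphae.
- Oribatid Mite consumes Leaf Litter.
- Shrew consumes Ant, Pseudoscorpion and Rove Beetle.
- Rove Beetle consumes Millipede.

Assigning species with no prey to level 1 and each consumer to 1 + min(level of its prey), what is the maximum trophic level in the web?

Basal resources (level 1): Fungal Hyphae, Root Exudate, Leaf Litter.
Following each consumer down to its lowest-level prey: Leaf Litter → Oribatid Mite → Pseudoscorpion → Mole (levels 1 through 4).
All prey of Mole (Pseudoscorpion 3) are at level 3 or above, so Mole is at level 1 + 3 = 4.
Every consumer has at least one prey at level 3 or below, so none exceeds level 4.

4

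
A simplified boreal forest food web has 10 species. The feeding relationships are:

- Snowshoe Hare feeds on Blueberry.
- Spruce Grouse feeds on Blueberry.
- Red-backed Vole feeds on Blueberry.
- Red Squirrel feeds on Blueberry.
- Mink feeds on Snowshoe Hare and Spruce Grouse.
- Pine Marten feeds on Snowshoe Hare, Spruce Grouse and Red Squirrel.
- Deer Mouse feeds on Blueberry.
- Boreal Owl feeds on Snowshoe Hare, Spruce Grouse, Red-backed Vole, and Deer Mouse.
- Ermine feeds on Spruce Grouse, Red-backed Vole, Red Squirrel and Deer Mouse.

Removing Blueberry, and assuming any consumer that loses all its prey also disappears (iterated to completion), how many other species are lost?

9

Remove Blueberry.
Round 1: Red-backed Vole (all prey gone), Red Squirrel (all prey gone), Deer Mouse (all prey gone), Snowshoe Hare (all prey gone), Spruce Grouse (all prey gone) → extinct.
Round 2: Ermine (all prey gone), Boreal Owl (all prey gone), Pine Marten (all prey gone), Mink (all prey gone) → extinct.
No further losses. Total secondary extinctions: 9.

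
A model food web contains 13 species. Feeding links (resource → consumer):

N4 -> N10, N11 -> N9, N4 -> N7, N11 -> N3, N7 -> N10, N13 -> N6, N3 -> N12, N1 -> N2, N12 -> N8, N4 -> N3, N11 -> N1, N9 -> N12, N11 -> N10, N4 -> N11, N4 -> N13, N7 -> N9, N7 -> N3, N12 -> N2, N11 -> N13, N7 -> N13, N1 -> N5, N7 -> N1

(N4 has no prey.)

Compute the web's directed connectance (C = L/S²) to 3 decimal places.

C = 0.130

The web has S = 13 species and L = 22 feeding links.
C = L / S² = 22 / 169 = 0.1302 ≈ 0.130.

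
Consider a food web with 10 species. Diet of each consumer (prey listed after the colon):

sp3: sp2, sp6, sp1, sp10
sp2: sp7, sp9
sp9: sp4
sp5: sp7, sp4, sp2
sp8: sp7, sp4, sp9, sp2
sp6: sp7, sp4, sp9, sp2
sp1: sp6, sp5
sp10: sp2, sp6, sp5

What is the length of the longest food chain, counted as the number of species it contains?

One longest chain: sp4 → sp9 → sp2 → sp6 → sp10 → sp3.
It has 6 species and 5 links.

6 species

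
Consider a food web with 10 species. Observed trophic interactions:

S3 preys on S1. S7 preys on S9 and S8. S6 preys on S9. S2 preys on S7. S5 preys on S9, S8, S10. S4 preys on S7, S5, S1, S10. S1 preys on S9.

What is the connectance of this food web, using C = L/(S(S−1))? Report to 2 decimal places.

C = 0.14

The web has S = 10 species and L = 13 feeding links.
C = L / (S(S−1)) = 13 / 90 = 0.1444 ≈ 0.14.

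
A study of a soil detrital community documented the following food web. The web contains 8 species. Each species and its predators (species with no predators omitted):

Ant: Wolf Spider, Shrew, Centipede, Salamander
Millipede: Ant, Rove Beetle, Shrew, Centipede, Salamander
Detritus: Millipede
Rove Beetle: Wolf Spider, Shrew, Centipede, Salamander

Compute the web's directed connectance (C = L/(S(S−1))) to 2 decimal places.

The web has S = 8 species and L = 14 feeding links.
C = L / (S(S−1)) = 14 / 56 = 0.2500 ≈ 0.25.

C = 0.25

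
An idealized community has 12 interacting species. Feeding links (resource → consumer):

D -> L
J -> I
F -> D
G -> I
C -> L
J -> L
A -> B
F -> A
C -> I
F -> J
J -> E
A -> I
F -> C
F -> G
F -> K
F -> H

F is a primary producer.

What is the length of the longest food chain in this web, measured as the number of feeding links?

2 links

One longest chain: F → J → I.
It has 3 species and 2 links.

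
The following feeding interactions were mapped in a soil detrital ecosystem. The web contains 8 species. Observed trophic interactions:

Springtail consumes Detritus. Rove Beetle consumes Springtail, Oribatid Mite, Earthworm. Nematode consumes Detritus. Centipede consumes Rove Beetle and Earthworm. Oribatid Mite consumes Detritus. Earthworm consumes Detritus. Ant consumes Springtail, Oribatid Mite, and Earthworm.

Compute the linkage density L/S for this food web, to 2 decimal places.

L/S = 1.50

There are L = 12 links among S = 8 species.
L/S = 12/8 = 1.5000 ≈ 1.50.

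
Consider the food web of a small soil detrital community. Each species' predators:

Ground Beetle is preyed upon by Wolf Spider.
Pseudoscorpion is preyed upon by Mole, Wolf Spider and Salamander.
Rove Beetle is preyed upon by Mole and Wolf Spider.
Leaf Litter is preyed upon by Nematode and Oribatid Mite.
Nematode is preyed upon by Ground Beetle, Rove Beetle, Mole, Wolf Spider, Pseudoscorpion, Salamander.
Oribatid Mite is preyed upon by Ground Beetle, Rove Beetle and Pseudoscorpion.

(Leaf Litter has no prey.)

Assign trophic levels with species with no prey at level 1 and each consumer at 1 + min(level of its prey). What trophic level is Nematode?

Leaf Litter has no prey (basal) → level 1.
Nematode eats Leaf Litter → level 2.

Trophic level 2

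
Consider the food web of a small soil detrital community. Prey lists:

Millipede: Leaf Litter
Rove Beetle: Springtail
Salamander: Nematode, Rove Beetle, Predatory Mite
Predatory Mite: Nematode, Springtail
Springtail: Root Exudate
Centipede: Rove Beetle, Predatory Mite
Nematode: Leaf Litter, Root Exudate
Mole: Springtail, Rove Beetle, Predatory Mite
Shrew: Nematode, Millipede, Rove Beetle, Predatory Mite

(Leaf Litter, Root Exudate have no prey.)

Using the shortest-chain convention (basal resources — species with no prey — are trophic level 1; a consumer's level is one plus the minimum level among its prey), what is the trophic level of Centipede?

Trophic level 4

Root Exudate has no prey (basal) → level 1.
Springtail eats Root Exudate → level 2.
Rove Beetle eats Springtail → level 3.
Centipede eats Rove Beetle → level 4.
No prey of Centipede is below level 3, so 4 is the minimum.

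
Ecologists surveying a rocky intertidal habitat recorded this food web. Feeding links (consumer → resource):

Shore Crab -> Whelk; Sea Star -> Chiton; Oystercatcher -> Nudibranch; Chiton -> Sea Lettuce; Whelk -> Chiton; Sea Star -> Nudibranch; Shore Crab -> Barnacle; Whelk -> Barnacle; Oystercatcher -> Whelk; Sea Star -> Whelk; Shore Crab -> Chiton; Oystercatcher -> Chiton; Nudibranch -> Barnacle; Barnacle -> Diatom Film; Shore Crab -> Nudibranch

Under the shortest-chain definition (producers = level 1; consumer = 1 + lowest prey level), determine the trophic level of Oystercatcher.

Sea Lettuce is a producer → level 1.
Chiton eats Sea Lettuce → level 2.
Oystercatcher eats Chiton → level 3.
No prey of Oystercatcher is below level 2, so 3 is the minimum.

Trophic level 3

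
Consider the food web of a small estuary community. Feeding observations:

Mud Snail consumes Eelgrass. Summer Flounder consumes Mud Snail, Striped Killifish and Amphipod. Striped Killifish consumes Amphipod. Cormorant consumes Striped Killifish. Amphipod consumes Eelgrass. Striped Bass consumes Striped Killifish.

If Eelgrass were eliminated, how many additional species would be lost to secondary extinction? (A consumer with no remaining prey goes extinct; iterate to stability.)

Remove Eelgrass.
Round 1: Amphipod (all prey gone), Mud Snail (all prey gone) → extinct.
Round 2: Striped Killifish (all prey gone) → extinct.
Round 3: Striped Bass (all prey gone), Cormorant (all prey gone), Summer Flounder (all prey gone) → extinct.
No further losses. Total secondary extinctions: 6.

6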